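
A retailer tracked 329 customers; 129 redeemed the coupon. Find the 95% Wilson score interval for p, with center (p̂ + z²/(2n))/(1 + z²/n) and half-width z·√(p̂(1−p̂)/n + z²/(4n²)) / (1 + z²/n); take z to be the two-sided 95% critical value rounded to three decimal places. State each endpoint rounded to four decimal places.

p̂ = 129/329 = 0.39210; z = 1.960, so z² = 3.841600.
Denominator 1 + z²/n = 1 + 3.841600/329 = 1.011677.
Center = (0.39210 + 0.005838)/1.011677 = 0.39334.
Radicand: p̂(1−p̂)/n + z²/(4n²) = 0.000724489 + 0.000008873 = 0.000733362.
Half-width = z·√(radicand)/denom = 1.960·0.027081/1.011677 = 0.05247.
So the interval runs from 0.3409 to 0.4458.

(0.3409, 0.4458)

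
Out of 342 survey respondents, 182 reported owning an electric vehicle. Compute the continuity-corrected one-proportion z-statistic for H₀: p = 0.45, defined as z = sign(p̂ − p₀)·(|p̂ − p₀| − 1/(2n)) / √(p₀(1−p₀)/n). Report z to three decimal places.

z = 3.000

Sample proportion p̂ = 182/342 = 0.53216. p̂ − p₀ = 0.082164.
Continuity correction 1/(2n) = 1/684 = 0.001462.
Corrected numerator: |0.082164| − 0.001462 = 0.080702.
Null standard error: √(0.45·0.55/342) = √0.000723684 = 0.026901.
z = +0.080702/0.026901 = 3.000.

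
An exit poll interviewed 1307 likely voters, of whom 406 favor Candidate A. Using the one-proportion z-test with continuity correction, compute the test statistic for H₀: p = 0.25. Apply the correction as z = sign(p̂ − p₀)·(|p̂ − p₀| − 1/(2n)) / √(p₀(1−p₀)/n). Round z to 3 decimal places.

z = 5.031

p̂ = 406/1307 = 0.31064. p̂ − p₀ = 0.060635.
Continuity correction 1/(2n) = 1/2614 = 0.000383.
Corrected numerator: |0.060635| − 0.000383 = 0.060252.
SE₀ = √(0.25·0.75/1307) = 0.011977.
z = (+)0.060252/0.011977 = 5.031.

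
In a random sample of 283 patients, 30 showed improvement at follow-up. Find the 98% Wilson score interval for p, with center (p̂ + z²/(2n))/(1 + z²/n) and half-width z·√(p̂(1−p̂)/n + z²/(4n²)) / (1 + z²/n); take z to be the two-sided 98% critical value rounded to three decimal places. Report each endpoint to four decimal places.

(0.0706, 0.1562)

p̂ = 30/283 = 0.10601; z = 2.326, so z² = 5.410276.
Denominator 1 + z²/n = 1 + 5.410276/283 = 1.019118.
Center = (0.10601 + 0.009559)/1.019118 = 0.11340.
Radicand: p̂(1−p̂)/n + z²/(4n²) = 0.000334875 + 0.000016888 = 0.000351763.
Half-width = 2.326·√0.000351763/1.019118 = 0.04281.
So the interval runs from 0.0706 to 0.1562.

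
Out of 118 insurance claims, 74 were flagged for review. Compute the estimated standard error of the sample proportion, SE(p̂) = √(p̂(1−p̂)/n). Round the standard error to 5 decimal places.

SE = 0.04452

With x = 74 successes in n = 118, p̂ = 0.62712.
p̂(1−p̂) = 0.233841.
SE = √(0.233841/118) = 0.04452.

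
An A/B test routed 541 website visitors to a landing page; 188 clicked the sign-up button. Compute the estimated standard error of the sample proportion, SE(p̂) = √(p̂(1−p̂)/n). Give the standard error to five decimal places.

The sample proportion is 188/541 = 0.34750.
p̂(1−p̂) = 0.34750·0.65250 = 0.226744.
Dividing by n and taking the root: √0.000419120 = 0.02047.

SE = 0.02047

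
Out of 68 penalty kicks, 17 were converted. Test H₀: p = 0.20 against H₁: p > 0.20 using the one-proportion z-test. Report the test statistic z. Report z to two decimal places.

The sample proportion is 17/68 = 0.25000.
Under H₀, SE = √(p₀(1−p₀)/n) = √(0.20·0.80/68) = √0.002352941 = 0.048507.
z = (p̂ − p₀)/SE = (0.25000 − 0.20)/0.048507 = 1.03.

z = 1.03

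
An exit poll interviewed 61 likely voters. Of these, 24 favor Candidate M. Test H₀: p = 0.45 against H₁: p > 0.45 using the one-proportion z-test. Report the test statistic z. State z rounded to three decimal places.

z = -0.888

Sample proportion p̂ = 24/61 = 0.39344.
SE₀ = √(0.45·0.55/61) = 0.063698.
Test statistic: z = -0.05656/0.063698 = -0.888.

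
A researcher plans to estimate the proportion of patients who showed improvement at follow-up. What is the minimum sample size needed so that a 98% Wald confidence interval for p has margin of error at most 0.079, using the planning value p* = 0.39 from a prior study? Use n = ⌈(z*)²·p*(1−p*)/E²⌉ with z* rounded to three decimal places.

The 98% critical value is z* = 2.326.
p*(1−p*) = 0.2379.
Required n before rounding: 5.410276 × 0.2379 / 0.079² = 206.234.
Rounding up, n = 207.

n = 207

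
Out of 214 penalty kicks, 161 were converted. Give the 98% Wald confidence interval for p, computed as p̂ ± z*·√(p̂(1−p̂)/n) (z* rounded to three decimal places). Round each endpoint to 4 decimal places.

p̂ = 161/214 = 0.75234.
Standard error of p̂: √(0.186326/214) = √0.000870684 = 0.029507.
For 98% confidence, z* = 2.326.
Margin of error: 2.326 × 0.029507 = 0.06863.
Interval: 0.75234 ± 0.06863 → (0.6837, 0.8210).

(0.6837, 0.8210)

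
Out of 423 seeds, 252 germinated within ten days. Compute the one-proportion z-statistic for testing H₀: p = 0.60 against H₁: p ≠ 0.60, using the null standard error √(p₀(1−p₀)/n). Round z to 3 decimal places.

z = -0.179

Sample proportion p̂ = 252/423 = 0.59574.
SE₀ = √(0.60·0.40/423) = 0.023820.
z = (p̂ − p₀)/SE = (0.59574 − 0.60)/0.023820 = -0.179.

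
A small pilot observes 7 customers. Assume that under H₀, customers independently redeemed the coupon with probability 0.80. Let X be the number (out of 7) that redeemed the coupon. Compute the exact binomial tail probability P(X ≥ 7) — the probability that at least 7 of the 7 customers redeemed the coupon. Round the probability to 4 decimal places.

P = 0.2097

X is binomial with n = 7 and p = 0.80.
P(X ≥ 7) = C(7,7)·0.80^7·0.20^0.
= 0.209715 = 0.2097.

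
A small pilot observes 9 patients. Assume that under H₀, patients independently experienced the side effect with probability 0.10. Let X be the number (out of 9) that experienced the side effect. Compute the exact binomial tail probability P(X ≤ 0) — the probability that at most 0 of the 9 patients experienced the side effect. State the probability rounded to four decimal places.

X ~ Binomial(n=9, p=0.10).
P(X ≤ 0) = C(9,0)·0.10^0·0.90^9.
= 0.387420 = 0.3874.

P = 0.3874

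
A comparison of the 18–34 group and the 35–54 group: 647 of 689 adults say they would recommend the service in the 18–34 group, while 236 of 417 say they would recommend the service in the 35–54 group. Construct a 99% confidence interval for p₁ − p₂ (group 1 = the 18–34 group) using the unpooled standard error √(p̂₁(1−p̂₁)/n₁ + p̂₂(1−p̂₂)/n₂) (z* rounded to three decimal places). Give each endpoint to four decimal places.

p̂₁ = 647/689 = 0.93904, p̂₂ = 236/417 = 0.56595; p̂₁ − p̂₂ = 0.37309.
Unpooled SE = √(p̂₁(1−p̂₁)/n₁ + p̂₂(1−p̂₂)/n₂) = √(0.000083080 + 0.000589091) = 0.025926.
The 99% critical value is z* = 2.576. Margin = 2.576·0.025926 = 0.06679.
So the interval runs from 0.3063 to 0.4399.

(0.3063, 0.4399)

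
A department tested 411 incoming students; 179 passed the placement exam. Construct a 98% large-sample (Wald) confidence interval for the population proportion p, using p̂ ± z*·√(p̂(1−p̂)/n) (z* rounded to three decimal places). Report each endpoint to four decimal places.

Sample proportion p̂ = 179/411 = 0.43552.
SE = √(p̂(1−p̂)/n) = √(0.245843/411) = 0.024457.
z* = 2.326 at the 98% level.
Margin of error: 2.326 × 0.024457 = 0.05689.
Interval: 0.43552 ± 0.05689 → (0.3786, 0.4924).

(0.3786, 0.4924)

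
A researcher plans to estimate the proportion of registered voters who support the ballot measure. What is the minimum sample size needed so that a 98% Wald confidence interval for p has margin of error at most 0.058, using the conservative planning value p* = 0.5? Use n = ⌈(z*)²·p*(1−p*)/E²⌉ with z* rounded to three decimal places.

z* = 2.326 at the 98% level.
p*(1−p*) = 0.50·0.50 = 0.2500.
(z*)²·p*(1−p*)/E² = 5.410276·0.2500/0.003364 = 402.072.
Rounding up, n = 403.

n = 403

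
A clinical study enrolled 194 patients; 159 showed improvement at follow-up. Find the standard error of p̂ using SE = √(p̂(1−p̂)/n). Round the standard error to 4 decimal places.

SE = 0.0276

The sample proportion is 159/194 = 0.81959.
p̂(1−p̂) = 0.147862.
Dividing by n and taking the root: √0.000762175 = 0.0276.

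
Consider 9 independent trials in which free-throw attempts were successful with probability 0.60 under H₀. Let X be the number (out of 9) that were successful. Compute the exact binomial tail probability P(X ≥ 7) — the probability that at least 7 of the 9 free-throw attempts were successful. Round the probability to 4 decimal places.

X is binomial with n = 9 and p = 0.60.
P(X ≥ 7) = C(9,7)·0.60^7·0.40^2 + C(9,8)·0.60^8·0.40^1 + C(9,9)·0.60^9·0.40^0.
= 0.161243 + 0.060466 + 0.010078 = 0.2318.

P = 0.2318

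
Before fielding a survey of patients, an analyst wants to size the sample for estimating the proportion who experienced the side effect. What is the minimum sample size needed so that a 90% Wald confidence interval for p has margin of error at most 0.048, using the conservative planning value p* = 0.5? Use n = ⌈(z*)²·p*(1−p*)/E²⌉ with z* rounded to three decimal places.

n = 294

For 90% confidence, z* = 1.645.
p*(1−p*) = 0.50·0.50 = 0.2500.
(z*)²·p*(1−p*)/E² = 2.706025·0.2500/0.002304 = 293.623.
⌈293.623⌉ = 294.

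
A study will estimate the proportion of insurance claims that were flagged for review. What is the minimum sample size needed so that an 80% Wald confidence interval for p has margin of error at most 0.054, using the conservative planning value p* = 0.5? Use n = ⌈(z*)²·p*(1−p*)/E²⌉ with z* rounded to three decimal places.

n = 141

The 80% critical value is z* = 1.282.
p*(1−p*) = 0.2500.
(z*)²·p*(1−p*)/E² = 1.643524·0.2500/0.002916 = 140.906.
Rounding up, n = 141.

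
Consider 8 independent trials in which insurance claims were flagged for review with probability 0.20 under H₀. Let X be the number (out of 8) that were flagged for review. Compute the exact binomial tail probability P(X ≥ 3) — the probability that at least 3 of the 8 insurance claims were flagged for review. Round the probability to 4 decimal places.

X is binomial with n = 8 and p = 0.20.
P(X ≥ 3) = Σ_{j=3}^{8} C(8,j)·0.20^j·0.80^{8−j}.
= 0.146801 + 0.045875 + 0.009175 + 0.001147 + 0.000082 + 0.000003 = 0.2031.

P = 0.2031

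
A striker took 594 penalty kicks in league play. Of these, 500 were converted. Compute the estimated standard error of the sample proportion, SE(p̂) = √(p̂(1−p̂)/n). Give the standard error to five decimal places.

SE = 0.01498

The sample proportion is 500/594 = 0.84175.
p̂(1−p̂) = 0.84175·0.15825 = 0.133207.
SE = √(0.133207/594) = 0.01498.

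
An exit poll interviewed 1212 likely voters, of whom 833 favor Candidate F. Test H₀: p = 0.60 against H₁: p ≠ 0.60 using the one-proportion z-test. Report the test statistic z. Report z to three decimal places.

p̂ = 833/1212 = 0.68729.
SE₀ = √(0.60·0.40/1212) = 0.014072.
z = (p̂ − p₀)/SE = (0.68729 − 0.60)/0.014072 = 6.203.

z = 6.203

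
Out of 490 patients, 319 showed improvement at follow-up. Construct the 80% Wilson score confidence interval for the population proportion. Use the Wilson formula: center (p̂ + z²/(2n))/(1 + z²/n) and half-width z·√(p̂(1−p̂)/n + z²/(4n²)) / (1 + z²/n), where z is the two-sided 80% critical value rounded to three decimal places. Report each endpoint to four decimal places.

(0.6230, 0.6781)

Here p̂ = 319/490 = 0.65102 and z = 1.282 (z² = 1.643524).
1 + z²/n = 1.003354.
Center = (0.65102 + 0.001677)/1.003354 = 0.65052.
Radicand: p̂(1−p̂)/n + z²/(4n²) = 0.000463659 + 0.000001711 = 0.000465370.
Half-width = 1.282·√0.000465370/1.003354 = 0.02756.
So the interval runs from 0.6230 to 0.6781.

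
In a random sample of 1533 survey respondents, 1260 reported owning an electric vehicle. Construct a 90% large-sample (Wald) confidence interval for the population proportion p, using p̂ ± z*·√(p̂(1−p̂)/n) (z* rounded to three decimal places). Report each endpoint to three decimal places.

(0.806, 0.838)

The sample proportion is 1260/1533 = 0.82192.
SE(p̂) = √(0.82192·0.17808/1533) = 0.009771.
For 90% confidence, z* = 1.645.
Margin of error: 1.645 × 0.009771 = 0.01607.
Interval: 0.82192 ± 0.01607 → (0.806, 0.838).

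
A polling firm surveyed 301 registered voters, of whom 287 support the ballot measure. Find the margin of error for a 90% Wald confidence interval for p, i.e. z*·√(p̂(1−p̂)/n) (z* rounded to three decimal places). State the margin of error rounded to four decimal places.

ME = 0.0200

The sample proportion is 287/301 = 0.95349.
Standard error of p̂: √(0.044348/301) = √0.000147337 = 0.012138.
The 90% critical value is z* = 1.645.
So ME = 0.0200.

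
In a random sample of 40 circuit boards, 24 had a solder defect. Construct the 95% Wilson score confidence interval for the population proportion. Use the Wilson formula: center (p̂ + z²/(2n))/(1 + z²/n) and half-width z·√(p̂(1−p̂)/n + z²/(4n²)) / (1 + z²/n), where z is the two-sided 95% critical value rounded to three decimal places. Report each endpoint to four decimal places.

Here p̂ = 24/40 = 0.60000 and z = 1.960 (z² = 3.841600).
Denominator 1 + z²/n = 1 + 3.841600/40 = 1.096040.
Adjusted center: (0.60000 + z²/(2n))/1.096040 = 0.59124.
Radicand: p̂(1−p̂)/n + z²/(4n²) = 0.006000000 + 0.000600250 = 0.006600250.
Half-width = 1.960·√0.006600250/1.096040 = 0.14528.
Interval: 0.59124 ± 0.14528 → (0.4460, 0.7365).

(0.4460, 0.7365)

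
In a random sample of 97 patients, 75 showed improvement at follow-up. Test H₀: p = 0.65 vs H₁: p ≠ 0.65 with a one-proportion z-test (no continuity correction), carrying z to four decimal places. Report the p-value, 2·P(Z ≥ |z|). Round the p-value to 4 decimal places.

p-value = 0.0110

The sample proportion is 75/97 = 0.77320.
Null standard error: √(0.65·0.35/97) = √0.002345361 = 0.048429.
z = (p̂ − p₀)/SE = (75/97 − 0.65)/0.048429 ≈ 2.5438.
From the standard normal, 2·P(Z ≥ |z|) = 0.0110.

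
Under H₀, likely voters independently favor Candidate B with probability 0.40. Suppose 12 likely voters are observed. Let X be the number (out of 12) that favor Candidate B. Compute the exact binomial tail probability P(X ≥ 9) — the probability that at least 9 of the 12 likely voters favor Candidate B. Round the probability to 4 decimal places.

X ~ Binomial(n=12, p=0.40).
P(X ≥ 9) = C(12,9)·0.40^9·0.60^3 + C(12,10)·0.40^10·0.60^2 + C(12,11)·0.40^11·0.60^1 + C(12,12)·0.40^12·0.60^0.
= 0.012457 + 0.002491 + 0.000302 + 0.000017 = 0.0153.

P = 0.0153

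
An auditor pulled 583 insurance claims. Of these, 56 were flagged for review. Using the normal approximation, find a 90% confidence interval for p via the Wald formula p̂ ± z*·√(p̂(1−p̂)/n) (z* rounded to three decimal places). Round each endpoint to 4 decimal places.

(0.0760, 0.1161)

Sample proportion p̂ = 56/583 = 0.09605.
SE = √(p̂(1−p̂)/n) = √(0.086828/583) = 0.012204.
The 90% critical value is z* = 1.645.
Margin of error: 1.645 × 0.012204 = 0.02008.
CI: 0.09605 ± 0.02008 = (0.0760, 0.1161).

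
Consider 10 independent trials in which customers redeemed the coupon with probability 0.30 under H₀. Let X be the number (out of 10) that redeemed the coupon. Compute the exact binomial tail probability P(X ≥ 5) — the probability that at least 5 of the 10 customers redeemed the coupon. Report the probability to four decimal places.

P = 0.1503

X ~ Binomial(n=10, p=0.30).
P(X ≥ 5) = Σ_{j=5}^{10} C(10,j)·0.30^j·0.70^{10−j}.
= 0.102919 + 0.036757 + 0.009002 + 0.001447 + 0.000138 + 0.000006 = 0.1503.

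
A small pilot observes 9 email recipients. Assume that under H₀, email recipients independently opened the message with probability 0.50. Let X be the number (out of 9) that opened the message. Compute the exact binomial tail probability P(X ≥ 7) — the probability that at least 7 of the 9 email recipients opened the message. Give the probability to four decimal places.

X is binomial with n = 9 and p = 0.50.
P(X ≥ 7) = C(9,7)·0.50^7·0.50^2 + C(9,8)·0.50^8·0.50^1 + C(9,9)·0.50^9·0.50^0.
= 0.070312 + 0.017578 + 0.001953 = 0.0898.

P = 0.0898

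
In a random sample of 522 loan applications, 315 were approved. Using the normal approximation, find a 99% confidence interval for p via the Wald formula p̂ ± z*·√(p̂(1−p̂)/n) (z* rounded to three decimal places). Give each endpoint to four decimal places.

p̂ = 315/522 = 0.60345.
SE(p̂) = √(0.60345·0.39655/522) = 0.021411.
For 99% confidence, z* = 2.576.
Margin of error: 2.576 × 0.021411 = 0.05515.
CI: 0.60345 ± 0.05515 = (0.5483, 0.6586).

(0.5483, 0.6586)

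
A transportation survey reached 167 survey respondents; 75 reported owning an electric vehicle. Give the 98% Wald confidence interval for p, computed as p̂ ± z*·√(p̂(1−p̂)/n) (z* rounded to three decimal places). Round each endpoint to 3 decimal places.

p̂ = 75/167 = 0.44910.
SE = √(p̂(1−p̂)/n) = √(0.247409/167) = 0.038490.
For 98% confidence, z* = 2.326.
Margin = 2.326·0.038490 = 0.08953.
Interval: 0.44910 ± 0.08953 → (0.360, 0.539).

(0.360, 0.539)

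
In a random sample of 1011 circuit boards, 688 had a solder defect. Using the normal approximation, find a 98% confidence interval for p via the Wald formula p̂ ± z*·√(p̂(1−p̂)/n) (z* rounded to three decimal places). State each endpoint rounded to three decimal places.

(0.646, 0.715)

With x = 688 successes in n = 1011, p̂ = 0.68051.
SE(p̂) = √(0.68051·0.31949/1011) = 0.014665.
The 98% critical value is z* = 2.326.
Margin = 2.326·0.014665 = 0.03411.
So the interval runs from 0.646 to 0.715.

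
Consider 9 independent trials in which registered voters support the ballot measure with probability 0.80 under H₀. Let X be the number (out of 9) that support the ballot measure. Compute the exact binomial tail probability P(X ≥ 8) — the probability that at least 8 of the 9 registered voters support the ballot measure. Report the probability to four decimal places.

X is binomial with n = 9 and p = 0.80.
P(X ≥ 8) = C(9,8)·0.80^8·0.20^1 + C(9,9)·0.80^9·0.20^0.
= 0.301990 + 0.134218 = 0.4362.

P = 0.4362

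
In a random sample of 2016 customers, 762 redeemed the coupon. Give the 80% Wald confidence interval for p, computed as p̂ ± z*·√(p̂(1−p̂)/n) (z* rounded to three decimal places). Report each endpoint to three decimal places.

(0.364, 0.392)

Sample proportion p̂ = 762/2016 = 0.37798.
SE(p̂) = √(0.37798·0.62202/2016) = 0.010799.
z* = 1.282 at the 80% level.
Margin of error: 1.282 × 0.010799 = 0.01384.
Interval: 0.37798 ± 0.01384 → (0.364, 0.392).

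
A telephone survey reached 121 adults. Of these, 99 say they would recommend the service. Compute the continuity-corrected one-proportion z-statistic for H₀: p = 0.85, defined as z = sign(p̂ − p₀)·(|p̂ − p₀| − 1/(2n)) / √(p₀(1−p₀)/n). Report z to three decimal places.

p̂ = 99/121 = 0.81818. p̂ − p₀ = -0.031818.
Continuity correction 1/(2n) = 1/242 = 0.004132.
Corrected numerator: |-0.031818| − 0.004132 = 0.027686.
SE₀ = √(0.85·0.15/121) = 0.032461.
z = (−)0.027686/0.032461 = -0.853.

z = -0.853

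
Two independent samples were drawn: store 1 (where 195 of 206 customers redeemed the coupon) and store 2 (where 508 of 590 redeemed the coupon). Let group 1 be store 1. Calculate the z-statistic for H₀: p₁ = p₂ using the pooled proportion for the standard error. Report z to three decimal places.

z = 3.292

p̂₁ = 195/206 = 0.94660, p̂₂ = 508/590 = 0.86102.
Pooling: p̂ = 703/796 = 0.88317.
SE = √[p̂(1−p̂)(1/n₁+1/n₂)] = √[0.88317·0.11683·(1/206+1/590)] ≈ 0.025996.
z = (p̂₁ − p̂₂)/SE = (0.94660 − 0.86102)/0.025996 = 0.08558/0.025996 = 3.292.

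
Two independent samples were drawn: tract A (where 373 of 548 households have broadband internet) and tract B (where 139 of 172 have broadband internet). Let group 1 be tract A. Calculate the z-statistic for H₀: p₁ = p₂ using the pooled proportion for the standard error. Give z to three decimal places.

p̂₁ = 373/548 = 0.68066, p̂₂ = 139/172 = 0.80814.
Pooling: p̂ = 512/720 = 0.71111.
Pooled SE = √[0.2054321·0.00763877] ≈ 0.039614.
z = -0.12748/0.039614 = -3.218.

z = -3.218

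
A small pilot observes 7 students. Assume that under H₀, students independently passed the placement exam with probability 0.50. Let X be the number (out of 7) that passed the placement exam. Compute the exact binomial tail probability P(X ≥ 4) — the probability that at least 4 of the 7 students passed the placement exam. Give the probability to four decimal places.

P = 0.5000

X is binomial with n = 7 and p = 0.50.
P(X ≥ 4) = C(7,4)·0.50^4·0.50^3 + C(7,5)·0.50^5·0.50^2 + C(7,6)·0.50^6·0.50^1 + C(7,7)·0.50^7·0.50^0.
= 0.273438 + 0.164062 + 0.054688 + 0.007812 = 0.5000.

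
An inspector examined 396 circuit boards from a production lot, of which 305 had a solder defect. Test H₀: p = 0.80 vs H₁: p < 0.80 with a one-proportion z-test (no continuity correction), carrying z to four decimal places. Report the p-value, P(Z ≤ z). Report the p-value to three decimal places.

With x = 305 successes in n = 396, p̂ = 0.77020.
SE₀ = √(0.80·0.20/396) = 0.020101.
Test statistic (full precision, shown to 4 dp): z = (305/396 − 0.80)/SE₀ ≈ -1.4824.
From the standard normal, P(Z ≤ z) = 0.069.

p-value = 0.069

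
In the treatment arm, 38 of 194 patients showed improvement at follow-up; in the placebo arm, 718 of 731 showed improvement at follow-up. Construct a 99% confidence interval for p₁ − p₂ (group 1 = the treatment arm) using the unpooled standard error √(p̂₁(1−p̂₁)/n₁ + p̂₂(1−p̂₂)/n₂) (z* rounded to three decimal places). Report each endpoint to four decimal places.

(-0.8608, -0.7119)

p̂₁ = 38/194 = 0.19588, p̂₂ = 718/731 = 0.98222; p̂₁ − p̂₂ = -0.78634.
Unpooled SE = √(p̂₁(1−p̂₁)/n₁ + p̂₂(1−p̂₂)/n₂) = √(0.000811901 + 0.000023895) = 0.028910.
For 99% confidence, z* = 2.576. Margin of error = 0.07447.
CI: -0.78634 ± 0.07447 = (-0.8608, -0.7119).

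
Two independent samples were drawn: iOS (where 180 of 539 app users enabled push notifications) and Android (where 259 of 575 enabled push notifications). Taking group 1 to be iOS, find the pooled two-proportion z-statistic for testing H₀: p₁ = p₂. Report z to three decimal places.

Sample proportions: p̂₁ = 180/539 = 0.33395 and p̂₂ = 259/575 = 0.45043.
Pooling: p̂ = 439/1114 = 0.39408.
SE = √[p̂(1−p̂)(1/n₁+1/n₂)] = √[0.39408·0.60592·(1/539+1/575)] ≈ 0.029296.
z = -0.11648/0.029296 = -3.976.

z = -3.976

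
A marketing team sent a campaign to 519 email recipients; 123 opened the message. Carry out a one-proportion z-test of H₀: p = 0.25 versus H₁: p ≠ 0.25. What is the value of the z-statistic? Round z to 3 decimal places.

The sample proportion is 123/519 = 0.23699.
Null standard error: √(0.25·0.75/519) = √0.000361272 = 0.019007.
z = (p̂ − p₀)/SE = (0.23699 − 0.25)/0.019007 = -0.684.

z = -0.684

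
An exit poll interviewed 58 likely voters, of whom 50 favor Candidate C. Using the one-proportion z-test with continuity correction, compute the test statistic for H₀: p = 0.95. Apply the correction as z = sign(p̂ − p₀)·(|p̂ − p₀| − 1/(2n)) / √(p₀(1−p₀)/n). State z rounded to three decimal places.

The sample proportion is 50/58 = 0.86207. p̂ − p₀ = -0.087931.
Continuity correction 1/(2n) = 1/116 = 0.008621.
Corrected numerator: |-0.087931| − 0.008621 = 0.079310.
SE₀ = √(0.95·0.05/58) = 0.028618.
z = −0.079310/0.028618 = -2.771.

z = -2.771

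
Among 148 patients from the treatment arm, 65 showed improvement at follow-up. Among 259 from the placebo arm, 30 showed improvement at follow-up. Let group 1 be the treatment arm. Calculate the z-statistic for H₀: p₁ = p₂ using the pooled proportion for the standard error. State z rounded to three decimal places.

z = 7.419

p̂₁ = 65/148 = 0.43919, p̂₂ = 30/259 = 0.11583.
Pooled p̂ = (65+30)/(148+259) = 95/407 = 0.23342.
Pooled SE = √[0.1789326·0.01061776] ≈ 0.043587.
z = (p̂₁ − p̂₂)/SE = (0.43919 − 0.11583)/0.043587 = 0.32336/0.043587 = 7.419.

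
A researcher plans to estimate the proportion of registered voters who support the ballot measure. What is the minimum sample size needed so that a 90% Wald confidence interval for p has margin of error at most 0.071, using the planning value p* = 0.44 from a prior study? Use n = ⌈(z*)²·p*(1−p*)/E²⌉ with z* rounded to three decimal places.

The 90% critical value is z* = 1.645.
p*(1−p*) = 0.44·0.56 = 0.2464.
Required n before rounding: 2.706025 × 0.2464 / 0.071² = 132.268.
Rounding up, n = 133.

n = 133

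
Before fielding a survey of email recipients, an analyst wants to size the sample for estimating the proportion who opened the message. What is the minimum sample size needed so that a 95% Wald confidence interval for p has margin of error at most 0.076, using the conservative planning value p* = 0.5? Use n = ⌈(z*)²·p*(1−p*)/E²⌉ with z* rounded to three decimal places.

For 95% confidence, z* = 1.960.
p*(1−p*) = 0.50·0.50 = 0.2500.
(z*)²·p*(1−p*)/E² = 3.841600·0.2500/0.005776 = 166.274.
⌈166.274⌉ = 167.

n = 167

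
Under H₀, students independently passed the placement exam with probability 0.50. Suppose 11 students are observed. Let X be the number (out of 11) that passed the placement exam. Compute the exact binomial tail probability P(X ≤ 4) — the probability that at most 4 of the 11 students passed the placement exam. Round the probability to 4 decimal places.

X is binomial with n = 11 and p = 0.50.
P(X ≤ 4) = Σ_{j=0}^{4} C(11,j)·0.50^j·0.50^{11−j}.
= 0.000488 + 0.005371 + 0.026855 + 0.080566 + 0.161133 = 0.2744.

P = 0.2744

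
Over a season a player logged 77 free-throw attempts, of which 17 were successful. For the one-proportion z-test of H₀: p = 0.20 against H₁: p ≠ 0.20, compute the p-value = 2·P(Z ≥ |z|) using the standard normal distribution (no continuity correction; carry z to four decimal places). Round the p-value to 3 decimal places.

p-value = 0.649

With x = 17 successes in n = 77, p̂ = 0.22078.
Null standard error: √(0.20·0.80/77) = √0.002077922 = 0.045584.
Test statistic (full precision, shown to 4 dp): z = (17/77 − 0.20)/SE₀ ≈ 0.4558.
p-value = 2·P(Z ≥ |z|) with z = 0.4558 → 0.649.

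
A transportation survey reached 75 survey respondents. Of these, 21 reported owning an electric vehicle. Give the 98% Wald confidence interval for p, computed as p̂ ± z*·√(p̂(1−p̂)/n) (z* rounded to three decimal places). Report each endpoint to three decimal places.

With x = 21 successes in n = 75, p̂ = 0.28000.
SE = √(p̂(1−p̂)/n) = √(0.201600/75) = 0.051846.
z* = 2.326 at the 98% level.
Margin of error: 2.326 × 0.051846 = 0.12059.
So the interval runs from 0.159 to 0.401.

(0.159, 0.401)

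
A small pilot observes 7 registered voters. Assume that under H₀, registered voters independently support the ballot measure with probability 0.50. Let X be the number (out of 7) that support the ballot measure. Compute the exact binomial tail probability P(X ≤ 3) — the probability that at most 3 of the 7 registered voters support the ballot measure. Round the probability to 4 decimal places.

X ~ Binomial(n=7, p=0.50).
P(X ≤ 3) = C(7,0)·0.50^0·0.50^7 + C(7,1)·0.50^1·0.50^6 + C(7,2)·0.50^2·0.50^5 + C(7,3)·0.50^3·0.50^4.
= 0.007812 + 0.054688 + 0.164062 + 0.273438 = 0.5000.

P = 0.5000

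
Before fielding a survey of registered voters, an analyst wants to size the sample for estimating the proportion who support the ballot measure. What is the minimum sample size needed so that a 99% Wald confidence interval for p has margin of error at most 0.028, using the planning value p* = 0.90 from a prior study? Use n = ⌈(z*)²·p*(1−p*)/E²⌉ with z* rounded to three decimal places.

The 99% critical value is z* = 2.576.
p*(1−p*) = 0.90·0.10 = 0.0900.
Required n before rounding: 6.635776 × 0.0900 / 0.028² = 761.760.
⌈761.760⌉ = 762.

n = 762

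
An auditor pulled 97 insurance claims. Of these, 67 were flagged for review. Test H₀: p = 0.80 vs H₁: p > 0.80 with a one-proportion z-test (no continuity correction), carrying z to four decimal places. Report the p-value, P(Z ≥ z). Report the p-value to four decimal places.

The sample proportion is 67/97 = 0.69072.
SE₀ = √(0.80·0.20/97) = 0.040614.
z = (p̂ − p₀)/SE = (67/97 − 0.80)/0.040614 ≈ -2.6907.
p-value = P(Z ≥ z) with z = -2.6907 → 0.9964.

p-value = 0.9964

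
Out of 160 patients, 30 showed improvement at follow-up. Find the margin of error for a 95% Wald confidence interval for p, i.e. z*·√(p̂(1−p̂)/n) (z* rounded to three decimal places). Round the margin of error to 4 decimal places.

ME = 0.0605

The sample proportion is 30/160 = 0.18750.
SE(p̂) = √(0.18750·0.81250/160) = 0.030857.
The 95% critical value is z* = 1.960.
Margin of error = z*·SE = 1.960 × 0.030857 = 0.0605.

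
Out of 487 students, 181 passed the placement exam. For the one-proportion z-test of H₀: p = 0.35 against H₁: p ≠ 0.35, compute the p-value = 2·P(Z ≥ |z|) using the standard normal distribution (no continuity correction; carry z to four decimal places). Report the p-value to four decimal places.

With x = 181 successes in n = 487, p̂ = 0.37166.
Null standard error: √(0.35·0.65/487) = √0.000467146 = 0.021614.
z = (p̂ − p₀)/SE = (181/487 − 0.35)/0.021614 ≈ 1.0023.
p-value = 2·P(Z ≥ |z|) with z = 1.0023 → 0.3162.

p-value = 0.3162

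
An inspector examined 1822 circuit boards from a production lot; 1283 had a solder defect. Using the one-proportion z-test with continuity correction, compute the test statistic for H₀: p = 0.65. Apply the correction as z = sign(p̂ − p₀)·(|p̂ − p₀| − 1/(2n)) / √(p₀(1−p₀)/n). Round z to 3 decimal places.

z = 4.823

p̂ = 1283/1822 = 0.70417. p̂ − p₀ = 0.054171.
Continuity correction 1/(2n) = 1/3644 = 0.000274.
Corrected numerator: |0.054171| − 0.000274 = 0.053897.
SE₀ = √(0.65·0.35/1822) = 0.011174.
z = (+)0.053897/0.011174 = 4.823.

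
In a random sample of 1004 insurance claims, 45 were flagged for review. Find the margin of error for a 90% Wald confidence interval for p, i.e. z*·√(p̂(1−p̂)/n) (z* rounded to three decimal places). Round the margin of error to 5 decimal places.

The sample proportion is 45/1004 = 0.04482.
SE(p̂) = √(0.04482·0.95518/1004) = 0.006530.
For 90% confidence, z* = 1.645.
Margin of error = z*·SE = 1.645 × 0.006530 = 0.01074.

ME = 0.01074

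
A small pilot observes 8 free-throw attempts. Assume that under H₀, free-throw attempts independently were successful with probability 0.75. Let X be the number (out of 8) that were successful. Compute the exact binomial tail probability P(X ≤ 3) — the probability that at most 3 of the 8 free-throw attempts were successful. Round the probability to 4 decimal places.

X is binomial with n = 8 and p = 0.75.
P(X ≤ 3) = C(8,0)·0.75^0·0.25^8 + C(8,1)·0.75^1·0.25^7 + C(8,2)·0.75^2·0.25^6 + C(8,3)·0.75^3·0.25^5.
= 0.000015 + 0.000366 + 0.003845 + 0.023071 = 0.0273.

P = 0.0273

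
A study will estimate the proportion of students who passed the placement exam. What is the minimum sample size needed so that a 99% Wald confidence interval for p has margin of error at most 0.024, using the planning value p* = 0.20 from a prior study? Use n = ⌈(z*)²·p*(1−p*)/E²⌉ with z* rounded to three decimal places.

For 99% confidence, z* = 2.576.
p*(1−p*) = 0.20·0.80 = 0.1600.
Required n before rounding: 6.635776 × 0.1600 / 0.024² = 1843.271.
Rounding up, n = 1844.

n = 1844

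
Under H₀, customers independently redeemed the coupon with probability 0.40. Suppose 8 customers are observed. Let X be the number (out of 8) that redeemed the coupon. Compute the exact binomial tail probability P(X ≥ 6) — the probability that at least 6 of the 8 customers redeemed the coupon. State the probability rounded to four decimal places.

P = 0.0498

X is binomial with n = 8 and p = 0.40.
P(X ≥ 6) = C(8,6)·0.40^6·0.60^2 + C(8,7)·0.40^7·0.60^1 + C(8,8)·0.40^8·0.60^0.
= 0.041288 + 0.007864 + 0.000655 = 0.0498.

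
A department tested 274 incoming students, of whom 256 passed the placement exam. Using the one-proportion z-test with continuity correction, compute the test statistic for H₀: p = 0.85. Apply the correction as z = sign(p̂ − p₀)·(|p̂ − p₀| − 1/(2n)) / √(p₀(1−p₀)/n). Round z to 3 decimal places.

With x = 256 successes in n = 274, p̂ = 0.93431. p̂ − p₀ = 0.084307.
Continuity correction 1/(2n) = 1/548 = 0.001825.
Corrected numerator: |0.084307| − 0.001825 = 0.082482.
SE₀ = √(0.85·0.15/274) = 0.021571.
z = (+)0.082482/0.021571 = 3.824.

z = 3.824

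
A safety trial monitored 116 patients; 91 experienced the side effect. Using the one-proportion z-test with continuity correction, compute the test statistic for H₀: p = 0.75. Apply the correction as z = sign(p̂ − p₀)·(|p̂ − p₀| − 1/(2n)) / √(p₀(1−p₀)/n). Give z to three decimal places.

The sample proportion is 91/116 = 0.78448. p̂ − p₀ = 0.034483.
Continuity correction 1/(2n) = 1/232 = 0.004310.
Corrected numerator: |0.034483| − 0.004310 = 0.030173.
Null standard error: √(0.75·0.25/116) = √0.001616379 = 0.040204.
z = +0.030173/0.040204 = 0.750.

z = 0.750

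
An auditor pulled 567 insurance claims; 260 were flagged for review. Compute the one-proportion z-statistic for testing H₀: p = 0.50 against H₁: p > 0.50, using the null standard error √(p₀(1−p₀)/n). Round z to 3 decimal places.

The sample proportion is 260/567 = 0.45855.
SE₀ = √(0.50·0.50/567) = 0.020998.
Test statistic: z = -0.04145/0.020998 = -1.974.

z = -1.974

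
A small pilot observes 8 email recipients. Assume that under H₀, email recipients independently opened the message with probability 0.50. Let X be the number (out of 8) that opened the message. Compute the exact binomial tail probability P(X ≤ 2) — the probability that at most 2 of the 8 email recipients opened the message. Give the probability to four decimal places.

X ~ Binomial(n=8, p=0.50).
P(X ≤ 2) = C(8,0)·0.50^0·0.50^8 + C(8,1)·0.50^1·0.50^7 + C(8,2)·0.50^2·0.50^6.
= 0.003906 + 0.031250 + 0.109375 = 0.1445.

P = 0.1445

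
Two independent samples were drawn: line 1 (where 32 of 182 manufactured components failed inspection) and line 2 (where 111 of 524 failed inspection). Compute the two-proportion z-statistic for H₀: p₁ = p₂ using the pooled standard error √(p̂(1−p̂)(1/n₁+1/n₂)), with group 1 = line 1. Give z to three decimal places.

z = -1.041

p̂₁ = 32/182 = 0.17582, p̂₂ = 111/524 = 0.21183.
Pooling: p̂ = 143/706 = 0.20255.
SE = √[p̂(1−p̂)(1/n₁+1/n₂)] = √[0.20255·0.79745·(1/182+1/524)] ≈ 0.034579.
z = -0.03601/0.034579 = -1.041.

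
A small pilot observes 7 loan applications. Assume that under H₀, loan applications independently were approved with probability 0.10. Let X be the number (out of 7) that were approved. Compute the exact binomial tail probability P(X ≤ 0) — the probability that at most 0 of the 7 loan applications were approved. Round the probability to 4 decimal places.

X is binomial with n = 7 and p = 0.10.
P(X ≤ 0) = C(7,0)·0.10^0·0.90^7.
= 0.478297 = 0.4783.

P = 0.4783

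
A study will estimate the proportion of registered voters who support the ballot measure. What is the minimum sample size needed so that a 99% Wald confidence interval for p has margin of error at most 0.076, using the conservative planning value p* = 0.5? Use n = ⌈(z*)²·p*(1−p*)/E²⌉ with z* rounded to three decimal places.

n = 288

z* = 2.576 at the 99% level.
p*(1−p*) = 0.50·0.50 = 0.2500.
(z*)²·p*(1−p*)/E² = 6.635776·0.2500/0.005776 = 287.213.
Rounding up, n = 288.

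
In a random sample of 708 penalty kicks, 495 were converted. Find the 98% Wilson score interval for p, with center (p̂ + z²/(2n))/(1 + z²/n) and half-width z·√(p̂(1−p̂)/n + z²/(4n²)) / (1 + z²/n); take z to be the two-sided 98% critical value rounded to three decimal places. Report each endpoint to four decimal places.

p̂ = 495/708 = 0.69915; z = 2.326, so z² = 5.410276.
1 + z²/n = 1.007642.
Adjusted center: (0.69915 + z²/(2n))/1.007642 = 0.69764.
Radicand: p̂(1−p̂)/n + z²/(4n²) = 0.000297088 + 0.000002698 = 0.000299786.
Half-width = 2.326·√0.000299786/1.007642 = 0.03997.
CI: 0.69764 ± 0.03997 = (0.6577, 0.7376).

(0.6577, 0.7376)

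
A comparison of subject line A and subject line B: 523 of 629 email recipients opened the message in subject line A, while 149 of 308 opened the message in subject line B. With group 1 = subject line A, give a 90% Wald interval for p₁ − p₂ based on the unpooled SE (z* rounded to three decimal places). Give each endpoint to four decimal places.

p̂₁ = 0.83148, p̂₂ = 0.48377, so the observed difference is 0.34771.
Unpooled SE = √(p̂₁(1−p̂₁)/n₁ + p̂₂(1−p̂₂)/n₂) = √(0.000222769 + 0.000810833) = 0.032150.
For 90% confidence, z* = 1.645. Margin = 1.645·0.032150 = 0.05289.
Interval: 0.34771 ± 0.05289 → (0.2948, 0.4006).

(0.2948, 0.4006)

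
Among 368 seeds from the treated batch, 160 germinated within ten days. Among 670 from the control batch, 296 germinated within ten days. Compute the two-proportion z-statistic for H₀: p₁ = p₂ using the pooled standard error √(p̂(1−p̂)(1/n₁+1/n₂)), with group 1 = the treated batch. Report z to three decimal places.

z = -0.218

Sample proportions: p̂₁ = 160/368 = 0.43478 and p̂₂ = 296/670 = 0.44179.
Pooling: p̂ = 456/1038 = 0.43931.
Pooled SE = √[0.2463163·0.00420993] ≈ 0.032202.
z = -0.00701/0.032202 = -0.218.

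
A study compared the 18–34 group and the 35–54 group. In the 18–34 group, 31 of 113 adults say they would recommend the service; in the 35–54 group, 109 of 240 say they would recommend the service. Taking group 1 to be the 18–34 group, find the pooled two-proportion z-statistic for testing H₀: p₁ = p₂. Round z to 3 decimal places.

z = -3.222

Sample proportions: p̂₁ = 31/113 = 0.27434 and p̂₂ = 109/240 = 0.45417.
Pooled p̂ = (31+109)/(113+240) = 140/353 = 0.39660.
Pooled SE = √[0.2393086·0.01301622] ≈ 0.055811.
z = -0.17983/0.055811 = -3.222.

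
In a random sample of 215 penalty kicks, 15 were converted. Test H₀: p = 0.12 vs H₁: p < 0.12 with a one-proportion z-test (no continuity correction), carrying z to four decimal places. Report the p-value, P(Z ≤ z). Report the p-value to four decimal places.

p-value = 0.0117

p̂ = 15/215 = 0.06977.
Null standard error: √(0.12·0.88/215) = √0.000491163 = 0.022162.
Test statistic (full precision, shown to 4 dp): z = (15/215 − 0.12)/SE₀ ≈ -2.2666.
p-value = P(Z ≤ z) with z = -2.2666 → 0.0117.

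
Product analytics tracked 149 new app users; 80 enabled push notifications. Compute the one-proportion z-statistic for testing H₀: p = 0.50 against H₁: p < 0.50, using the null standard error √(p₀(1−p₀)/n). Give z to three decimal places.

z = 0.901

p̂ = 80/149 = 0.53691.
Null standard error: √(0.50·0.50/149) = √0.001677852 = 0.040962.
z = (0.53691 − 0.50)/0.040962 = 0.03691/0.040962 = 0.901.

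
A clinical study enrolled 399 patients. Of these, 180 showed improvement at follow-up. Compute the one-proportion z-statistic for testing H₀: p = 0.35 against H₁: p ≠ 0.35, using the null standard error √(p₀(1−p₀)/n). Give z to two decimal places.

Sample proportion p̂ = 180/399 = 0.45113.
Null standard error: √(0.35·0.65/399) = √0.000570175 = 0.023878.
Test statistic: z = 0.10113/0.023878 = 4.24.

z = 4.24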